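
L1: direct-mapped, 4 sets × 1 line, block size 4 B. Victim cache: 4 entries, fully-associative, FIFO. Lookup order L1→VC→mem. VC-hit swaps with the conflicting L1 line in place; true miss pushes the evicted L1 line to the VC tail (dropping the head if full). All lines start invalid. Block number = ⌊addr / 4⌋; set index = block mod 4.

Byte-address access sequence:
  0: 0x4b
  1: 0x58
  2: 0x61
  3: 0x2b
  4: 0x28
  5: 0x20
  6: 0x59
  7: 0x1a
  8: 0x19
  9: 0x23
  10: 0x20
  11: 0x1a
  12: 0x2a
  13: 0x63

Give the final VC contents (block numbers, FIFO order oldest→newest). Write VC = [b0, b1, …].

VC = [18, 6, 8, 22]

0: 0x4b (blk 18, set 2) → MISS  vc=[]
1: 0x58 (blk 22, set 2) → MISS  vc=[18]
2: 0x61 (blk 24, set 0) → MISS  vc=[18]
3: 0x2b (blk 10, set 2) → MISS  vc=[18, 22]
4: 0x28 (blk 10, set 2) → L1-HIT  vc=[18, 22]
5: 0x20 (blk 8, set 0) → MISS  vc=[18, 22, 24]
6: 0x59 (blk 22, set 2) → VC-HIT  vc=[18, 10, 24]
7: 0x1a (blk 6, set 2) → MISS  vc=[18, 10, 24, 22]
8: 0x19 (blk 6, set 2) → L1-HIT  vc=[18, 10, 24, 22]
9: 0x23 (blk 8, set 0) → L1-HIT  vc=[18, 10, 24, 22]
10: 0x20 (blk 8, set 0) → L1-HIT  vc=[18, 10, 24, 22]
11: 0x1a (blk 6, set 2) → L1-HIT  vc=[18, 10, 24, 22]
12: 0x2a (blk 10, set 2) → VC-HIT  vc=[18, 6, 24, 22]
13: 0x63 (blk 24, set 0) → VC-HIT  vc=[18, 6, 8, 22]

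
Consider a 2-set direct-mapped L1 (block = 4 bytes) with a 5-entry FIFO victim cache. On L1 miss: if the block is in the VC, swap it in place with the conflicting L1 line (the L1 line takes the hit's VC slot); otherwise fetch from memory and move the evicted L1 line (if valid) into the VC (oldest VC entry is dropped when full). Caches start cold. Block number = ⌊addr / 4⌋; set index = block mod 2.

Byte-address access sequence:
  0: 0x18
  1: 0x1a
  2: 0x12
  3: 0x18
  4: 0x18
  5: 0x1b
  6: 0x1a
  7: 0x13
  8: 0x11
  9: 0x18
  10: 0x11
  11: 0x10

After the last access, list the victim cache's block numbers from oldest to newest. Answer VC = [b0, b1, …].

0: 0x18 (blk 6, set 0) → MISS  vc=[]
1: 0x1a (blk 6, set 0) → L1-HIT  vc=[]
2: 0x12 (blk 4, set 0) → MISS  vc=[6]
3: 0x18 (blk 6, set 0) → VC-HIT  vc=[4]
4: 0x18 (blk 6, set 0) → L1-HIT  vc=[4]
5: 0x1b (blk 6, set 0) → L1-HIT  vc=[4]
6: 0x1a (blk 6, set 0) → L1-HIT  vc=[4]
7: 0x13 (blk 4, set 0) → VC-HIT  vc=[6]
8: 0x11 (blk 4, set 0) → L1-HIT  vc=[6]
9: 0x18 (blk 6, set 0) → VC-HIT  vc=[4]
10: 0x11 (blk 4, set 0) → VC-HIT  vc=[6]
11: 0x10 (blk 4, set 0) → L1-HIT  vc=[6]

VC = [6]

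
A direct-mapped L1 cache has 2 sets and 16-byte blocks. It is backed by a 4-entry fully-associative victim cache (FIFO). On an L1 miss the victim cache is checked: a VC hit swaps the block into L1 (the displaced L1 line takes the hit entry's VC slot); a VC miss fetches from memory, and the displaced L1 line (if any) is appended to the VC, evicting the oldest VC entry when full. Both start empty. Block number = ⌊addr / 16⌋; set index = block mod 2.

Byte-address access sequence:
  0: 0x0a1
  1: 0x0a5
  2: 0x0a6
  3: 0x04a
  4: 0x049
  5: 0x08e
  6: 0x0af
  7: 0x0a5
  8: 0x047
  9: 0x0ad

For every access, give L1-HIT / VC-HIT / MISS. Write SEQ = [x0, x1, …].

#0 0xa1→b10/s0 MISS; vc=[]
#1 0xa5→b10/s0 L1-HIT; vc=[]
#2 0xa6→b10/s0 L1-HIT; vc=[]
#3 0x4a→b4/s0 MISS; vc=[10]
#4 0x49→b4/s0 L1-HIT; vc=[10]
#5 0x8e→b8/s0 MISS; vc=[10,4]
#6 0xaf→b10/s0 VC-HIT; vc=[8,4]
#7 0xa5→b10/s0 L1-HIT; vc=[8,4]
#8 0x47→b4/s0 VC-HIT; vc=[8,10]
#9 0xad→b10/s0 VC-HIT; vc=[8,4]

SEQ = [MISS, L1-HIT, L1-HIT, MISS, L1-HIT, MISS, VC-HIT, L1-HIT, VC-HIT, VC-HIT]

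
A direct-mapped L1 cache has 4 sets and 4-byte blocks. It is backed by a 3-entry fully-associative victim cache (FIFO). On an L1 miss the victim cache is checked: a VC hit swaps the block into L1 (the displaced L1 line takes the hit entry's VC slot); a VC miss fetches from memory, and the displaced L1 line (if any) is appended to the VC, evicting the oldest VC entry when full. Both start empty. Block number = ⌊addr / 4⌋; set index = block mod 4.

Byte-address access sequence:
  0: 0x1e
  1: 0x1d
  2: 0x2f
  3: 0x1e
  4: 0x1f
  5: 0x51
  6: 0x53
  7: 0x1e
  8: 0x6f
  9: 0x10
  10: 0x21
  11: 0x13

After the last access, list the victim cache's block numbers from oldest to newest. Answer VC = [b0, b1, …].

VC = [7, 20, 8]

0: 0x1e (blk 7, set 3) → MISS  vc=[]
1: 0x1d (blk 7, set 3) → L1-HIT  vc=[]
2: 0x2f (blk 11, set 3) → MISS  vc=[7]
3: 0x1e (blk 7, set 3) → VC-HIT  vc=[11]
4: 0x1f (blk 7, set 3) → L1-HIT  vc=[11]
5: 0x51 (blk 20, set 0) → MISS  vc=[11]
6: 0x53 (blk 20, set 0) → L1-HIT  vc=[11]
7: 0x1e (blk 7, set 3) → L1-HIT  vc=[11]
8: 0x6f (blk 27, set 3) → MISS  vc=[11, 7]
9: 0x10 (blk 4, set 0) → MISS  vc=[11, 7, 20]
10: 0x21 (blk 8, set 0) → MISS  vc=[7, 20, 4]
11: 0x13 (blk 4, set 0) → VC-HIT  vc=[7, 20, 8]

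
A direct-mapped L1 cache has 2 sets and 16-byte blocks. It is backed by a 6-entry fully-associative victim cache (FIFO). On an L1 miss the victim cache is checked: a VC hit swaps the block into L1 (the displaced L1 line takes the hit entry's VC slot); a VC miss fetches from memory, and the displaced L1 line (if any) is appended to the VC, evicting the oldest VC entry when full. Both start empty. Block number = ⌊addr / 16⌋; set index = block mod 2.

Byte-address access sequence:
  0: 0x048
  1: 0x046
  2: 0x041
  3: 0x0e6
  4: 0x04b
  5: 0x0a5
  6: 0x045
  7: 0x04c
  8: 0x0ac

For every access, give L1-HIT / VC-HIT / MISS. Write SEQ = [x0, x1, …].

SEQ = [MISS, L1-HIT, L1-HIT, MISS, VC-HIT, MISS, VC-HIT, L1-HIT, VC-HIT]

0: 0x48 (blk 4, set 0) → MISS  vc=[]
1: 0x46 (blk 4, set 0) → L1-HIT  vc=[]
2: 0x41 (blk 4, set 0) → L1-HIT  vc=[]
3: 0xe6 (blk 14, set 0) → MISS  vc=[4]
4: 0x4b (blk 4, set 0) → VC-HIT  vc=[14]
5: 0xa5 (blk 10, set 0) → MISS  vc=[14, 4]
6: 0x45 (blk 4, set 0) → VC-HIT  vc=[14, 10]
7: 0x4c (blk 4, set 0) → L1-HIT  vc=[14, 10]
8: 0xac (blk 10, set 0) → VC-HIT  vc=[14, 4]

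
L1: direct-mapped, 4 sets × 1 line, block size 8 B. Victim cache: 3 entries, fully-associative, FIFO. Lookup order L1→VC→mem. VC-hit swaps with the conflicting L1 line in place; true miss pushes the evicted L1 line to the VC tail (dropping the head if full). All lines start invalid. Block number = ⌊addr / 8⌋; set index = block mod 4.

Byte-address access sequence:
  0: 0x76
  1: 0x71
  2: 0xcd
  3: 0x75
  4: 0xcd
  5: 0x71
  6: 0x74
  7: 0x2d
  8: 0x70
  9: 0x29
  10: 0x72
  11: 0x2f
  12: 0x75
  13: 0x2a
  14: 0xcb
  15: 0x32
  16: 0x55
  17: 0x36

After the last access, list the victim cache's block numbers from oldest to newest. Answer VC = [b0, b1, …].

VC = [5, 14, 10]

  [0] addr=0x76 blk=14 s=2: MISS | VC []
  [1] addr=0x71 blk=14 s=2: L1-HIT | VC []
  [2] addr=0xcd blk=25 s=1: MISS | VC []
  [3] addr=0x75 blk=14 s=2: L1-HIT | VC []
  [4] addr=0xcd blk=25 s=1: L1-HIT | VC []
  [5] addr=0x71 blk=14 s=2: L1-HIT | VC []
  [6] addr=0x74 blk=14 s=2: L1-HIT | VC []
  [7] addr=0x2d blk=5 s=1: MISS | VC [25]
  [8] addr=0x70 blk=14 s=2: L1-HIT | VC [25]
  [9] addr=0x29 blk=5 s=1: L1-HIT | VC [25]
  [10] addr=0x72 blk=14 s=2: L1-HIT | VC [25]
  [11] addr=0x2f blk=5 s=1: L1-HIT | VC [25]
  [12] addr=0x75 blk=14 s=2: L1-HIT | VC [25]
  [13] addr=0x2a blk=5 s=1: L1-HIT | VC [25]
  [14] addr=0xcb blk=25 s=1: VC-HIT | VC [5]
  [15] addr=0x32 blk=6 s=2: MISS | VC [5, 14]
  [16] addr=0x55 blk=10 s=2: MISS | VC [5, 14, 6]
  [17] addr=0x36 blk=6 s=2: VC-HIT | VC [5, 14, 10]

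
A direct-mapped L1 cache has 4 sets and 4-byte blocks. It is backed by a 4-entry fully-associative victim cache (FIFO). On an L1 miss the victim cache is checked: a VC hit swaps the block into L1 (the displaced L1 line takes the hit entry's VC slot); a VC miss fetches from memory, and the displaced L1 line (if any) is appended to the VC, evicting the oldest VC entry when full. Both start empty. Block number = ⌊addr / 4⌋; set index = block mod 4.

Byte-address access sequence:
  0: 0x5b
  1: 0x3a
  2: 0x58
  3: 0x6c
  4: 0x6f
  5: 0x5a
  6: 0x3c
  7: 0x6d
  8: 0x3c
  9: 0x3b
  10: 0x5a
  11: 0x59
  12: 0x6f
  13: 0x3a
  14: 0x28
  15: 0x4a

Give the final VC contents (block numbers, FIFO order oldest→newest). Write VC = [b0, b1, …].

VC = [22, 15, 14, 10]

0: 0x5b (blk 22, set 2) → MISS  vc=[]
1: 0x3a (blk 14, set 2) → MISS  vc=[22]
2: 0x58 (blk 22, set 2) → VC-HIT  vc=[14]
3: 0x6c (blk 27, set 3) → MISS  vc=[14]
4: 0x6f (blk 27, set 3) → L1-HIT  vc=[14]
5: 0x5a (blk 22, set 2) → L1-HIT  vc=[14]
6: 0x3c (blk 15, set 3) → MISS  vc=[14, 27]
7: 0x6d (blk 27, set 3) → VC-HIT  vc=[14, 15]
8: 0x3c (blk 15, set 3) → VC-HIT  vc=[14, 27]
9: 0x3b (blk 14, set 2) → VC-HIT  vc=[22, 27]
10: 0x5a (blk 22, set 2) → VC-HIT  vc=[14, 27]
11: 0x59 (blk 22, set 2) → L1-HIT  vc=[14, 27]
12: 0x6f (blk 27, set 3) → VC-HIT  vc=[14, 15]
13: 0x3a (blk 14, set 2) → VC-HIT  vc=[22, 15]
14: 0x28 (blk 10, set 2) → MISS  vc=[22, 15, 14]
15: 0x4a (blk 18, set 2) → MISS  vc=[22, 15, 14, 10]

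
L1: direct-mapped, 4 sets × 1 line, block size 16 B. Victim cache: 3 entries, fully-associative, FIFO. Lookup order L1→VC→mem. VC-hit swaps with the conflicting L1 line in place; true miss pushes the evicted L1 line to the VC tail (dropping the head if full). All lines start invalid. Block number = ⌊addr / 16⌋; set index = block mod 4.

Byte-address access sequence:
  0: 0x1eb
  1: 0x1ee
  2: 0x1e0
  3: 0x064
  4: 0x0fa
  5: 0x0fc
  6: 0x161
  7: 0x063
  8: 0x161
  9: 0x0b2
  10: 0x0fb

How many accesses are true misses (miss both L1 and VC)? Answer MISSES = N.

  [0] addr=0x1eb blk=30 s=2: MISS | VC []
  [1] addr=0x1ee blk=30 s=2: L1-HIT | VC []
  [2] addr=0x1e0 blk=30 s=2: L1-HIT | VC []
  [3] addr=0x64 blk=6 s=2: MISS | VC [30]
  [4] addr=0xfa blk=15 s=3: MISS | VC [30]
  [5] addr=0xfc blk=15 s=3: L1-HIT | VC [30]
  [6] addr=0x161 blk=22 s=2: MISS | VC [30, 6]
  [7] addr=0x63 blk=6 s=2: VC-HIT | VC [30, 22]
  [8] addr=0x161 blk=22 s=2: VC-HIT | VC [30, 6]
  [9] addr=0xb2 blk=11 s=3: MISS | VC [30, 6, 15]
  [10] addr=0xfb blk=15 s=3: VC-HIT | VC [30, 6, 11]

MISSES = 5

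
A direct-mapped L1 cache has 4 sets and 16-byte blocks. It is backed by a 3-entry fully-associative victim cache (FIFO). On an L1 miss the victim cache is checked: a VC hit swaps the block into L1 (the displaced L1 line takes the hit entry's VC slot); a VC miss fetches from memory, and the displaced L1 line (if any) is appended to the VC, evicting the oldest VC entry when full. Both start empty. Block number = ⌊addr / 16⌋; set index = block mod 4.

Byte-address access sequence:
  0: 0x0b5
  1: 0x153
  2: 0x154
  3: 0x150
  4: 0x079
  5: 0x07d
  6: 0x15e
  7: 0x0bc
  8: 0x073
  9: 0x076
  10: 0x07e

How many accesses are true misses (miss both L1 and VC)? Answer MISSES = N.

#0 0xb5→b11/s3 MISS; vc=[]
#1 0x153→b21/s1 MISS; vc=[]
#2 0x154→b21/s1 L1-HIT; vc=[]
#3 0x150→b21/s1 L1-HIT; vc=[]
#4 0x79→b7/s3 MISS; vc=[11]
#5 0x7d→b7/s3 L1-HIT; vc=[11]
#6 0x15e→b21/s1 L1-HIT; vc=[11]
#7 0xbc→b11/s3 VC-HIT; vc=[7]
#8 0x73→b7/s3 VC-HIT; vc=[11]
#9 0x76→b7/s3 L1-HIT; vc=[11]
#10 0x7e→b7/s3 L1-HIT; vc=[11]

MISSES = 3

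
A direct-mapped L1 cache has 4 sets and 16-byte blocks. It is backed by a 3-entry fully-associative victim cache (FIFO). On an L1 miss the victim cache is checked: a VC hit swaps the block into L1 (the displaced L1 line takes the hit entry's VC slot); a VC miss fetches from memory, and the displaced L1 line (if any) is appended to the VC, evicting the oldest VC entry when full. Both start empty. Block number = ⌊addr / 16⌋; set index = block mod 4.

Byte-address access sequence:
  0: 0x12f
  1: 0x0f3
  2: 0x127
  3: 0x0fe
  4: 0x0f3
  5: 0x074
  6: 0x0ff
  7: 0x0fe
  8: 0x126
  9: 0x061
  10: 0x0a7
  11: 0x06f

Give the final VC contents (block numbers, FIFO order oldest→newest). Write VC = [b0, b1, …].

VC = [7, 18, 10]

0: 0x12f (blk 18, set 2) → MISS  vc=[]
1: 0xf3 (blk 15, set 3) → MISS  vc=[]
2: 0x127 (blk 18, set 2) → L1-HIT  vc=[]
3: 0xfe (blk 15, set 3) → L1-HIT  vc=[]
4: 0xf3 (blk 15, set 3) → L1-HIT  vc=[]
5: 0x74 (blk 7, set 3) → MISS  vc=[15]
6: 0xff (blk 15, set 3) → VC-HIT  vc=[7]
7: 0xfe (blk 15, set 3) → L1-HIT  vc=[7]
8: 0x126 (blk 18, set 2) → L1-HIT  vc=[7]
9: 0x61 (blk 6, set 2) → MISS  vc=[7, 18]
10: 0xa7 (blk 10, set 2) → MISS  vc=[7, 18, 6]
11: 0x6f (blk 6, set 2) → VC-HIT  vc=[7, 18, 10]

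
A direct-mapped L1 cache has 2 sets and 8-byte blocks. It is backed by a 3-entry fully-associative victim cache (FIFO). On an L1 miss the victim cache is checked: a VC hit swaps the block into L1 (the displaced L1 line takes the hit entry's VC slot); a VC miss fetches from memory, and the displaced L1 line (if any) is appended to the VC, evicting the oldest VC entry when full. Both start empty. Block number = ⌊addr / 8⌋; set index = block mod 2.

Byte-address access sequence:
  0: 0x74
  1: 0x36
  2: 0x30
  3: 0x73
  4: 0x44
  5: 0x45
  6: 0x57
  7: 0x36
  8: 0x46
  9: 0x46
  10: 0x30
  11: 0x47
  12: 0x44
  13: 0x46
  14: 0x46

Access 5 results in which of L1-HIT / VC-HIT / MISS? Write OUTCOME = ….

OUTCOME = L1-HIT

#0 0x74→b14/s0 MISS; vc=[]
#1 0x36→b6/s0 MISS; vc=[14]
#2 0x30→b6/s0 L1-HIT; vc=[14]
#3 0x73→b14/s0 VC-HIT; vc=[6]
#4 0x44→b8/s0 MISS; vc=[6,14]
#5 0x45→b8/s0 L1-HIT; vc=[6,14]
#6 0x57→b10/s0 MISS; vc=[6,14,8]
#7 0x36→b6/s0 VC-HIT; vc=[10,14,8]
#8 0x46→b8/s0 VC-HIT; vc=[10,14,6]
#9 0x46→b8/s0 L1-HIT; vc=[10,14,6]
#10 0x30→b6/s0 VC-HIT; vc=[10,14,8]
#11 0x47→b8/s0 VC-HIT; vc=[10,14,6]
#12 0x44→b8/s0 L1-HIT; vc=[10,14,6]
#13 0x46→b8/s0 L1-HIT; vc=[10,14,6]
#14 0x46→b8/s0 L1-HIT; vc=[10,14,6]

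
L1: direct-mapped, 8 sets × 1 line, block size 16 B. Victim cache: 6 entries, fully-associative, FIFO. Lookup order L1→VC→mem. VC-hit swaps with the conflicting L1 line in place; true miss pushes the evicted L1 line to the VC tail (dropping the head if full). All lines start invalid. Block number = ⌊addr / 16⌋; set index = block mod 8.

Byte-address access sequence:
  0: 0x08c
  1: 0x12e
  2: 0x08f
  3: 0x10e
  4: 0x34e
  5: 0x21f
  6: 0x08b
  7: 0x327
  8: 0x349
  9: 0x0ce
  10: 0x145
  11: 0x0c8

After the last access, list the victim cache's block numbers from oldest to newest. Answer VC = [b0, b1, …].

VC = [16, 18, 52, 20]

0: 0x8c (blk 8, set 0) → MISS  vc=[]
1: 0x12e (blk 18, set 2) → MISS  vc=[]
2: 0x8f (blk 8, set 0) → L1-HIT  vc=[]
3: 0x10e (blk 16, set 0) → MISS  vc=[8]
4: 0x34e (blk 52, set 4) → MISS  vc=[8]
5: 0x21f (blk 33, set 1) → MISS  vc=[8]
6: 0x8b (blk 8, set 0) → VC-HIT  vc=[16]
7: 0x327 (blk 50, set 2) → MISS  vc=[16, 18]
8: 0x349 (blk 52, set 4) → L1-HIT  vc=[16, 18]
9: 0xce (blk 12, set 4) → MISS  vc=[16, 18, 52]
10: 0x145 (blk 20, set 4) → MISS  vc=[16, 18, 52, 12]
11: 0xc8 (blk 12, set 4) → VC-HIT  vc=[16, 18, 52, 20]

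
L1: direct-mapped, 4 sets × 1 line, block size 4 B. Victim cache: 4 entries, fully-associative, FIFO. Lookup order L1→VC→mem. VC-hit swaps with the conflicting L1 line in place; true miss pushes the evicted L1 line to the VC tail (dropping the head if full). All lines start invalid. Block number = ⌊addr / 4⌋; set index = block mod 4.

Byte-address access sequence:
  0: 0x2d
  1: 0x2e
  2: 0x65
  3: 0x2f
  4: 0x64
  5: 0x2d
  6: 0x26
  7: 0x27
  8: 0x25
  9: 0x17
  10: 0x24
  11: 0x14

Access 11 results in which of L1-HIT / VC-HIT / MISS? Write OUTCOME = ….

OUTCOME = VC-HIT

0: 0x2d (blk 11, set 3) → MISS  vc=[]
1: 0x2e (blk 11, set 3) → L1-HIT  vc=[]
2: 0x65 (blk 25, set 1) → MISS  vc=[]
3: 0x2f (blk 11, set 3) → L1-HIT  vc=[]
4: 0x64 (blk 25, set 1) → L1-HIT  vc=[]
5: 0x2d (blk 11, set 3) → L1-HIT  vc=[]
6: 0x26 (blk 9, set 1) → MISS  vc=[25]
7: 0x27 (blk 9, set 1) → L1-HIT  vc=[25]
8: 0x25 (blk 9, set 1) → L1-HIT  vc=[25]
9: 0x17 (blk 5, set 1) → MISS  vc=[25, 9]
10: 0x24 (blk 9, set 1) → VC-HIT  vc=[25, 5]
11: 0x14 (blk 5, set 1) → VC-HIT  vc=[25, 9]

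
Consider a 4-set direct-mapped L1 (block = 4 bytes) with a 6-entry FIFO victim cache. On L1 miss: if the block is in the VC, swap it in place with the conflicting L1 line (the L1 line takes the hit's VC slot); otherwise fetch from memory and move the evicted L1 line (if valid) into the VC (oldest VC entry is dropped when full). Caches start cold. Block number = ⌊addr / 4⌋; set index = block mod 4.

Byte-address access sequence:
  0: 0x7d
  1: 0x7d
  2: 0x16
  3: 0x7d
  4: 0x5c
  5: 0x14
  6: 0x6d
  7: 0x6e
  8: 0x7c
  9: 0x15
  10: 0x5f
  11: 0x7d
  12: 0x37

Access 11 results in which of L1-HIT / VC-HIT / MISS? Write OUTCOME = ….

0: 0x7d (blk 31, set 3) → MISS  vc=[]
1: 0x7d (blk 31, set 3) → L1-HIT  vc=[]
2: 0x16 (blk 5, set 1) → MISS  vc=[]
3: 0x7d (blk 31, set 3) → L1-HIT  vc=[]
4: 0x5c (blk 23, set 3) → MISS  vc=[31]
5: 0x14 (blk 5, set 1) → L1-HIT  vc=[31]
6: 0x6d (blk 27, set 3) → MISS  vc=[31, 23]
7: 0x6e (blk 27, set 3) → L1-HIT  vc=[31, 23]
8: 0x7c (blk 31, set 3) → VC-HIT  vc=[27, 23]
9: 0x15 (blk 5, set 1) → L1-HIT  vc=[27, 23]
10: 0x5f (blk 23, set 3) → VC-HIT  vc=[27, 31]
11: 0x7d (blk 31, set 3) → VC-HIT  vc=[27, 23]
12: 0x37 (blk 13, set 1) → MISS  vc=[27, 23, 5]

OUTCOME = VC-HIT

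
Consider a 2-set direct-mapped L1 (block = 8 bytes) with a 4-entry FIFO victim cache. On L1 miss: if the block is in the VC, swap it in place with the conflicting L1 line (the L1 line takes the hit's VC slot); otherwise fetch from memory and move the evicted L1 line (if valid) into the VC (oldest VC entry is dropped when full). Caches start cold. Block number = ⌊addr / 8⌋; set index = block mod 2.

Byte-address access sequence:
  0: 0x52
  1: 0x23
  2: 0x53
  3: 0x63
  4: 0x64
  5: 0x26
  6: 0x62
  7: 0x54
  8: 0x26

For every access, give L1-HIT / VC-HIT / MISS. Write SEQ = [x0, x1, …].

SEQ = [MISS, MISS, VC-HIT, MISS, L1-HIT, VC-HIT, VC-HIT, VC-HIT, VC-HIT]

  [0] addr=0x52 blk=10 s=0: MISS | VC []
  [1] addr=0x23 blk=4 s=0: MISS | VC [10]
  [2] addr=0x53 blk=10 s=0: VC-HIT | VC [4]
  [3] addr=0x63 blk=12 s=0: MISS | VC [4, 10]
  [4] addr=0x64 blk=12 s=0: L1-HIT | VC [4, 10]
  [5] addr=0x26 blk=4 s=0: VC-HIT | VC [12, 10]
  [6] addr=0x62 blk=12 s=0: VC-HIT | VC [4, 10]
  [7] addr=0x54 blk=10 s=0: VC-HIT | VC [4, 12]
  [8] addr=0x26 blk=4 s=0: VC-HIT | VC [10, 12]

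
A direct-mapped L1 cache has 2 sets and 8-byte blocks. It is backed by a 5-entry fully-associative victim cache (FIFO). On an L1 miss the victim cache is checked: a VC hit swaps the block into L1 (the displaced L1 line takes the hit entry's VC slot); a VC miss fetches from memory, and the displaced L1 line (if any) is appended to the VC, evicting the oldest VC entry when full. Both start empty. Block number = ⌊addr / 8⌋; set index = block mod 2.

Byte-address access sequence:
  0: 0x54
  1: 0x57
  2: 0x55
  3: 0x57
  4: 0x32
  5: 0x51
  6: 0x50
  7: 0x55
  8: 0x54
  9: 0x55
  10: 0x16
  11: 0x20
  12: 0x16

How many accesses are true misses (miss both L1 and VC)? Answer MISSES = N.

  [0] addr=0x54 blk=10 s=0: MISS | VC []
  [1] addr=0x57 blk=10 s=0: L1-HIT | VC []
  [2] addr=0x55 blk=10 s=0: L1-HIT | VC []
  [3] addr=0x57 blk=10 s=0: L1-HIT | VC []
  [4] addr=0x32 blk=6 s=0: MISS | VC [10]
  [5] addr=0x51 blk=10 s=0: VC-HIT | VC [6]
  [6] addr=0x50 blk=10 s=0: L1-HIT | VC [6]
  [7] addr=0x55 blk=10 s=0: L1-HIT | VC [6]
  [8] addr=0x54 blk=10 s=0: L1-HIT | VC [6]
  [9] addr=0x55 blk=10 s=0: L1-HIT | VC [6]
  [10] addr=0x16 blk=2 s=0: MISS | VC [6, 10]
  [11] addr=0x20 blk=4 s=0: MISS | VC [6, 10, 2]
  [12] addr=0x16 blk=2 s=0: VC-HIT | VC [6, 10, 4]

MISSES = 4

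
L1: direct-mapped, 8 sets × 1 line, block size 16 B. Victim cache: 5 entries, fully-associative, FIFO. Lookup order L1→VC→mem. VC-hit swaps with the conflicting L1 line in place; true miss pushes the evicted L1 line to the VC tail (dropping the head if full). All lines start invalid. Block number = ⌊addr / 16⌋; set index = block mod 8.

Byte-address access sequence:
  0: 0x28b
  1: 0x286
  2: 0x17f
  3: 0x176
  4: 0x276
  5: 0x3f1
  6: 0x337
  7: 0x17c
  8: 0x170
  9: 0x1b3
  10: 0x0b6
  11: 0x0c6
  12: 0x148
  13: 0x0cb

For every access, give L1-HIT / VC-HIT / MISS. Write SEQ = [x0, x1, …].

SEQ = [MISS, L1-HIT, MISS, L1-HIT, MISS, MISS, MISS, VC-HIT, L1-HIT, MISS, MISS, MISS, MISS, VC-HIT]

0: 0x28b (blk 40, set 0) → MISS  vc=[]
1: 0x286 (blk 40, set 0) → L1-HIT  vc=[]
2: 0x17f (blk 23, set 7) → MISS  vc=[]
3: 0x176 (blk 23, set 7) → L1-HIT  vc=[]
4: 0x276 (blk 39, set 7) → MISS  vc=[23]
5: 0x3f1 (blk 63, set 7) → MISS  vc=[23, 39]
6: 0x337 (blk 51, set 3) → MISS  vc=[23, 39]
7: 0x17c (blk 23, set 7) → VC-HIT  vc=[63, 39]
8: 0x170 (blk 23, set 7) → L1-HIT  vc=[63, 39]
9: 0x1b3 (blk 27, set 3) → MISS  vc=[63, 39, 51]
10: 0xb6 (blk 11, set 3) → MISS  vc=[63, 39, 51, 27]
11: 0xc6 (blk 12, set 4) → MISS  vc=[63, 39, 51, 27]
12: 0x148 (blk 20, set 4) → MISS  vc=[63, 39, 51, 27, 12]
13: 0xcb (blk 12, set 4) → VC-HIT  vc=[63, 39, 51, 27, 20]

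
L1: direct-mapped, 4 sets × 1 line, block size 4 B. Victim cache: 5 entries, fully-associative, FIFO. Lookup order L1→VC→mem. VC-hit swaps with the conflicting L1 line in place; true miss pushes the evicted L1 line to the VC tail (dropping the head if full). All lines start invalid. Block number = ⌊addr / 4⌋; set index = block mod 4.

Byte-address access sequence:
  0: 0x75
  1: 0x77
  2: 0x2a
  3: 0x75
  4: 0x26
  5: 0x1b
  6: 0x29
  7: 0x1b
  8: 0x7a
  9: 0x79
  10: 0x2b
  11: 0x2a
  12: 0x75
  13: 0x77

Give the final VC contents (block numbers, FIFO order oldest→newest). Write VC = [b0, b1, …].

VC = [9, 30, 6]

0: 0x75 (blk 29, set 1) → MISS  vc=[]
1: 0x77 (blk 29, set 1) → L1-HIT  vc=[]
2: 0x2a (blk 10, set 2) → MISS  vc=[]
3: 0x75 (blk 29, set 1) → L1-HIT  vc=[]
4: 0x26 (blk 9, set 1) → MISS  vc=[29]
5: 0x1b (blk 6, set 2) → MISS  vc=[29, 10]
6: 0x29 (blk 10, set 2) → VC-HIT  vc=[29, 6]
7: 0x1b (blk 6, set 2) → VC-HIT  vc=[29, 10]
8: 0x7a (blk 30, set 2) → MISS  vc=[29, 10, 6]
9: 0x79 (blk 30, set 2) → L1-HIT  vc=[29, 10, 6]
10: 0x2b (blk 10, set 2) → VC-HIT  vc=[29, 30, 6]
11: 0x2a (blk 10, set 2) → L1-HIT  vc=[29, 30, 6]
12: 0x75 (blk 29, set 1) → VC-HIT  vc=[9, 30, 6]
13: 0x77 (blk 29, set 1) → L1-HIT  vc=[9, 30, 6]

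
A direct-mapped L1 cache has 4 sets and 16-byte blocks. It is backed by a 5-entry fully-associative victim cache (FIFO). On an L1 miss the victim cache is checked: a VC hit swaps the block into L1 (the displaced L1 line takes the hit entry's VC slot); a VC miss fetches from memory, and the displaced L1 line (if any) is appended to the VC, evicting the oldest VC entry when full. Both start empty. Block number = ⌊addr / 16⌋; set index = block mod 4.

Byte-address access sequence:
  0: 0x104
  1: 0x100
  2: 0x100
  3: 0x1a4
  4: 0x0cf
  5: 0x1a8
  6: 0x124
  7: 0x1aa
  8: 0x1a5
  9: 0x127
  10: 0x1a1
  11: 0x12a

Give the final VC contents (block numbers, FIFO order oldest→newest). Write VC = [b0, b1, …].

VC = [16, 26]

0: 0x104 (blk 16, set 0) → MISS  vc=[]
1: 0x100 (blk 16, set 0) → L1-HIT  vc=[]
2: 0x100 (blk 16, set 0) → L1-HIT  vc=[]
3: 0x1a4 (blk 26, set 2) → MISS  vc=[]
4: 0xcf (blk 12, set 0) → MISS  vc=[16]
5: 0x1a8 (blk 26, set 2) → L1-HIT  vc=[16]
6: 0x124 (blk 18, set 2) → MISS  vc=[16, 26]
7: 0x1aa (blk 26, set 2) → VC-HIT  vc=[16, 18]
8: 0x1a5 (blk 26, set 2) → L1-HIT  vc=[16, 18]
9: 0x127 (blk 18, set 2) → VC-HIT  vc=[16, 26]
10: 0x1a1 (blk 26, set 2) → VC-HIT  vc=[16, 18]
11: 0x12a (blk 18, set 2) → VC-HIT  vc=[16, 26]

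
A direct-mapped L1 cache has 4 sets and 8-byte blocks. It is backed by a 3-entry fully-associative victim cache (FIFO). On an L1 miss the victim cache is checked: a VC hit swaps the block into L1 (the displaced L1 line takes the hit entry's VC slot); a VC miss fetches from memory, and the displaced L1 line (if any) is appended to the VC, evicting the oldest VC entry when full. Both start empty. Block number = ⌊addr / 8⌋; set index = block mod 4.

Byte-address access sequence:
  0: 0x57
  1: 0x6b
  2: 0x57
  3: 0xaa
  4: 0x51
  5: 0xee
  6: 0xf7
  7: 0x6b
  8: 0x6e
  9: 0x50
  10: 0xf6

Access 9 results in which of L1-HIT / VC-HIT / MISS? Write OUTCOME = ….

OUTCOME = VC-HIT

#0 0x57→b10/s2 MISS; vc=[]
#1 0x6b→b13/s1 MISS; vc=[]
#2 0x57→b10/s2 L1-HIT; vc=[]
#3 0xaa→b21/s1 MISS; vc=[13]
#4 0x51→b10/s2 L1-HIT; vc=[13]
#5 0xee→b29/s1 MISS; vc=[13,21]
#6 0xf7→b30/s2 MISS; vc=[13,21,10]
#7 0x6b→b13/s1 VC-HIT; vc=[29,21,10]
#8 0x6e→b13/s1 L1-HIT; vc=[29,21,10]
#9 0x50→b10/s2 VC-HIT; vc=[29,21,30]
#10 0xf6→b30/s2 VC-HIT; vc=[29,21,10]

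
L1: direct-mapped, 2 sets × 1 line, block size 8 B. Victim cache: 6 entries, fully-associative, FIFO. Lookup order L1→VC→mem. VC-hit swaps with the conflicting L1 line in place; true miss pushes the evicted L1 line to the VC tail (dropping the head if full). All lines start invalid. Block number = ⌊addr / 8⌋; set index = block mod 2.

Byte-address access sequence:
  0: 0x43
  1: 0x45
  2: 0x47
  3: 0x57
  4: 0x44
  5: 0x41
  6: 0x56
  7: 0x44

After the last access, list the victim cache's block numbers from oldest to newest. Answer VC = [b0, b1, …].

VC = [10]

#0 0x43→b8/s0 MISS; vc=[]
#1 0x45→b8/s0 L1-HIT; vc=[]
#2 0x47→b8/s0 L1-HIT; vc=[]
#3 0x57→b10/s0 MISS; vc=[8]
#4 0x44→b8/s0 VC-HIT; vc=[10]
#5 0x41→b8/s0 L1-HIT; vc=[10]
#6 0x56→b10/s0 VC-HIT; vc=[8]
#7 0x44→b8/s0 VC-HIT; vc=[10]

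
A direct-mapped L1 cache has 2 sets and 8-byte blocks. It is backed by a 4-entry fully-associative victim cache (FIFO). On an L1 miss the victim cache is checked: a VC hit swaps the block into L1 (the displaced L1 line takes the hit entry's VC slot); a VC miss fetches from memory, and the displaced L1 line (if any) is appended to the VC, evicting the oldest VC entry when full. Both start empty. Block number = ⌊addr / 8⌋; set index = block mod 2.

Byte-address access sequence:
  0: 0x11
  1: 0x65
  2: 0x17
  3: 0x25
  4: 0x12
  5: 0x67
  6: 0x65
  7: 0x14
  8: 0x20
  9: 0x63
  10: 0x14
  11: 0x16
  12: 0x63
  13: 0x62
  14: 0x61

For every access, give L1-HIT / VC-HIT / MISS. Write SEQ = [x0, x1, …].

#0 0x11→b2/s0 MISS; vc=[]
#1 0x65→b12/s0 MISS; vc=[2]
#2 0x17→b2/s0 VC-HIT; vc=[12]
#3 0x25→b4/s0 MISS; vc=[12,2]
#4 0x12→b2/s0 VC-HIT; vc=[12,4]
#5 0x67→b12/s0 VC-HIT; vc=[2,4]
#6 0x65→b12/s0 L1-HIT; vc=[2,4]
#7 0x14→b2/s0 VC-HIT; vc=[12,4]
#8 0x20→b4/s0 VC-HIT; vc=[12,2]
#9 0x63→b12/s0 VC-HIT; vc=[4,2]
#10 0x14→b2/s0 VC-HIT; vc=[4,12]
#11 0x16→b2/s0 L1-HIT; vc=[4,12]
#12 0x63→b12/s0 VC-HIT; vc=[4,2]
#13 0x62→b12/s0 L1-HIT; vc=[4,2]
#14 0x61→b12/s0 L1-HIT; vc=[4,2]

SEQ = [MISS, MISS, VC-HIT, MISS, VC-HIT, VC-HIT, L1-HIT, VC-HIT, VC-HIT, VC-HIT, VC-HIT, L1-HIT, VC-HIT, L1-HIT, L1-HIT]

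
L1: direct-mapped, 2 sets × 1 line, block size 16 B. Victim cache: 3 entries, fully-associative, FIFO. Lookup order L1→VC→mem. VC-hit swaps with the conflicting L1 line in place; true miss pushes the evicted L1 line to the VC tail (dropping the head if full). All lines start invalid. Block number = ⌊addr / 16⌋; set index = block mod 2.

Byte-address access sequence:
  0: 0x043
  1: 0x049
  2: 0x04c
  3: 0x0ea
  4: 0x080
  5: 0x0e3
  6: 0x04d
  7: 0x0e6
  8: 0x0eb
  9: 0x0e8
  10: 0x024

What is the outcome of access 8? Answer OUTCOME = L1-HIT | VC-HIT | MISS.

OUTCOME = L1-HIT

#0 0x43→b4/s0 MISS; vc=[]
#1 0x49→b4/s0 L1-HIT; vc=[]
#2 0x4c→b4/s0 L1-HIT; vc=[]
#3 0xea→b14/s0 MISS; vc=[4]
#4 0x80→b8/s0 MISS; vc=[4,14]
#5 0xe3→b14/s0 VC-HIT; vc=[4,8]
#6 0x4d→b4/s0 VC-HIT; vc=[14,8]
#7 0xe6→b14/s0 VC-HIT; vc=[4,8]
#8 0xeb→b14/s0 L1-HIT; vc=[4,8]
#9 0xe8→b14/s0 L1-HIT; vc=[4,8]
#10 0x24→b2/s0 MISS; vc=[4,8,14]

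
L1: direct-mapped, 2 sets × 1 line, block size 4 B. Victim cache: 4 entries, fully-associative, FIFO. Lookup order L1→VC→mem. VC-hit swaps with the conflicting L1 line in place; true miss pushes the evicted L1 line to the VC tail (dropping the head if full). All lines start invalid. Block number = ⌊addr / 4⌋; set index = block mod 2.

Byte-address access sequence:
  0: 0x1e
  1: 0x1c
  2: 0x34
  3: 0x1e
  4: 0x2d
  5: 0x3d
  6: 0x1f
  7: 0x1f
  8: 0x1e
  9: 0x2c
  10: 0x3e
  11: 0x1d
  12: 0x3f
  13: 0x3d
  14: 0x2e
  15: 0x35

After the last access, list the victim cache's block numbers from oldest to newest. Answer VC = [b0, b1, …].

VC = [11, 15, 7]

  [0] addr=0x1e blk=7 s=1: MISS | VC []
  [1] addr=0x1c blk=7 s=1: L1-HIT | VC []
  [2] addr=0x34 blk=13 s=1: MISS | VC [7]
  [3] addr=0x1e blk=7 s=1: VC-HIT | VC [13]
  [4] addr=0x2d blk=11 s=1: MISS | VC [13, 7]
  [5] addr=0x3d blk=15 s=1: MISS | VC [13, 7, 11]
  [6] addr=0x1f blk=7 s=1: VC-HIT | VC [13, 15, 11]
  [7] addr=0x1f blk=7 s=1: L1-HIT | VC [13, 15, 11]
  [8] addr=0x1e blk=7 s=1: L1-HIT | VC [13, 15, 11]
  [9] addr=0x2c blk=11 s=1: VC-HIT | VC [13, 15, 7]
  [10] addr=0x3e blk=15 s=1: VC-HIT | VC [13, 11, 7]
  [11] addr=0x1d blk=7 s=1: VC-HIT | VC [13, 11, 15]
  [12] addr=0x3f blk=15 s=1: VC-HIT | VC [13, 11, 7]
  [13] addr=0x3d blk=15 s=1: L1-HIT | VC [13, 11, 7]
  [14] addr=0x2e blk=11 s=1: VC-HIT | VC [13, 15, 7]
  [15] addr=0x35 blk=13 s=1: VC-HIT | VC [11, 15, 7]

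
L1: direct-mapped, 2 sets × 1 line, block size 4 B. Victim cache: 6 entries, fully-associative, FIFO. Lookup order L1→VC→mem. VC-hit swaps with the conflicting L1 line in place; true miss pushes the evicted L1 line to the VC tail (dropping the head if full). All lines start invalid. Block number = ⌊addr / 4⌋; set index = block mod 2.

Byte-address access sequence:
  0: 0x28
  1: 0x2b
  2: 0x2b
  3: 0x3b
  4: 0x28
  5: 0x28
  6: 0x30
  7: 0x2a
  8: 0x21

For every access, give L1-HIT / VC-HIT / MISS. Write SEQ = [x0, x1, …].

SEQ = [MISS, L1-HIT, L1-HIT, MISS, VC-HIT, L1-HIT, MISS, VC-HIT, MISS]

#0 0x28→b10/s0 MISS; vc=[]
#1 0x2b→b10/s0 L1-HIT; vc=[]
#2 0x2b→b10/s0 L1-HIT; vc=[]
#3 0x3b→b14/s0 MISS; vc=[10]
#4 0x28→b10/s0 VC-HIT; vc=[14]
#5 0x28→b10/s0 L1-HIT; vc=[14]
#6 0x30→b12/s0 MISS; vc=[14,10]
#7 0x2a→b10/s0 VC-HIT; vc=[14,12]
#8 0x21→b8/s0 MISS; vc=[14,12,10]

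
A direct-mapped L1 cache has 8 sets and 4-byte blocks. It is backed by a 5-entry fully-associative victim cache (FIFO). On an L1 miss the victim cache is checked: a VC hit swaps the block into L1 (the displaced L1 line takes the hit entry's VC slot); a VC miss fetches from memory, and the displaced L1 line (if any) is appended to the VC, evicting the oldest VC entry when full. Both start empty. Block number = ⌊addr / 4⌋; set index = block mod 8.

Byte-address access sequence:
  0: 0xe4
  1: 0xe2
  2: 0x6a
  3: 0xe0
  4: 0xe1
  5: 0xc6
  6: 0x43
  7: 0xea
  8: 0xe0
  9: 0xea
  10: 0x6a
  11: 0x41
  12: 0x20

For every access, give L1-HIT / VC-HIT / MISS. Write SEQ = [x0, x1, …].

SEQ = [MISS, MISS, MISS, L1-HIT, L1-HIT, MISS, MISS, MISS, VC-HIT, L1-HIT, VC-HIT, VC-HIT, MISS]

  [0] addr=0xe4 blk=57 s=1: MISS | VC []
  [1] addr=0xe2 blk=56 s=0: MISS | VC []
  [2] addr=0x6a blk=26 s=2: MISS | VC []
  [3] addr=0xe0 blk=56 s=0: L1-HIT | VC []
  [4] addr=0xe1 blk=56 s=0: L1-HIT | VC []
  [5] addr=0xc6 blk=49 s=1: MISS | VC [57]
  [6] addr=0x43 blk=16 s=0: MISS | VC [57, 56]
  [7] addr=0xea blk=58 s=2: MISS | VC [57, 56, 26]
  [8] addr=0xe0 blk=56 s=0: VC-HIT | VC [57, 16, 26]
  [9] addr=0xea blk=58 s=2: L1-HIT | VC [57, 16, 26]
  [10] addr=0x6a blk=26 s=2: VC-HIT | VC [57, 16, 58]
  [11] addr=0x41 blk=16 s=0: VC-HIT | VC [57, 56, 58]
  [12] addr=0x20 blk=8 s=0: MISS | VC [57, 56, 58, 16]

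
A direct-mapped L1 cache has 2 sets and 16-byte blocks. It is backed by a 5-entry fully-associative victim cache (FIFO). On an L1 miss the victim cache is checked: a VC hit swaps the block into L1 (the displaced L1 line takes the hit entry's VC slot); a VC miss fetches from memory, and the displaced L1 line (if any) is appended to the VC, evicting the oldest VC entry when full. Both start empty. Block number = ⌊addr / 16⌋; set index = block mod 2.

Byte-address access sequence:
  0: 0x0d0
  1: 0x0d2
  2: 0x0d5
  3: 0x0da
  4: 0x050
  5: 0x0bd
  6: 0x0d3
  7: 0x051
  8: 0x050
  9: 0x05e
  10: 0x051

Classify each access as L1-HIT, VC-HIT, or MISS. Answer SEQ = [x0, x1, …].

SEQ = [MISS, L1-HIT, L1-HIT, L1-HIT, MISS, MISS, VC-HIT, VC-HIT, L1-HIT, L1-HIT, L1-HIT]

#0 0xd0→b13/s1 MISS; vc=[]
#1 0xd2→b13/s1 L1-HIT; vc=[]
#2 0xd5→b13/s1 L1-HIT; vc=[]
#3 0xda→b13/s1 L1-HIT; vc=[]
#4 0x50→b5/s1 MISS; vc=[13]
#5 0xbd→b11/s1 MISS; vc=[13,5]
#6 0xd3→b13/s1 VC-HIT; vc=[11,5]
#7 0x51→b5/s1 VC-HIT; vc=[11,13]
#8 0x50→b5/s1 L1-HIT; vc=[11,13]
#9 0x5e→b5/s1 L1-HIT; vc=[11,13]
#10 0x51→b5/s1 L1-HIT; vc=[11,13]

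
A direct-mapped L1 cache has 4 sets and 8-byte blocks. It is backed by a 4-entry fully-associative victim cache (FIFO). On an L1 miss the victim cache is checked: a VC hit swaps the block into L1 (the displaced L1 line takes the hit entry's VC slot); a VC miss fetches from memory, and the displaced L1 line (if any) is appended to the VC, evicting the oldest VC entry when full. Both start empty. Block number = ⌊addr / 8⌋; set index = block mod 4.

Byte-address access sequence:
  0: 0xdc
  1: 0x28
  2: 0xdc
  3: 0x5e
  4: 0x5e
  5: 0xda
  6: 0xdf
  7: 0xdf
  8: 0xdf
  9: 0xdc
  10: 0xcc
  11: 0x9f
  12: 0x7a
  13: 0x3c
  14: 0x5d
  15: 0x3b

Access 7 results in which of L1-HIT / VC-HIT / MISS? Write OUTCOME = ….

#0 0xdc→b27/s3 MISS; vc=[]
#1 0x28→b5/s1 MISS; vc=[]
#2 0xdc→b27/s3 L1-HIT; vc=[]
#3 0x5e→b11/s3 MISS; vc=[27]
#4 0x5e→b11/s3 L1-HIT; vc=[27]
#5 0xda→b27/s3 VC-HIT; vc=[11]
#6 0xdf→b27/s3 L1-HIT; vc=[11]
#7 0xdf→b27/s3 L1-HIT; vc=[11]
#8 0xdf→b27/s3 L1-HIT; vc=[11]
#9 0xdc→b27/s3 L1-HIT; vc=[11]
#10 0xcc→b25/s1 MISS; vc=[11,5]
#11 0x9f→b19/s3 MISS; vc=[11,5,27]
#12 0x7a→b15/s3 MISS; vc=[11,5,27,19]
#13 0x3c→b7/s3 MISS; vc=[5,27,19,15]
#14 0x5d→b11/s3 MISS; vc=[27,19,15,7]
#15 0x3b→b7/s3 VC-HIT; vc=[27,19,15,11]

OUTCOME = L1-HIT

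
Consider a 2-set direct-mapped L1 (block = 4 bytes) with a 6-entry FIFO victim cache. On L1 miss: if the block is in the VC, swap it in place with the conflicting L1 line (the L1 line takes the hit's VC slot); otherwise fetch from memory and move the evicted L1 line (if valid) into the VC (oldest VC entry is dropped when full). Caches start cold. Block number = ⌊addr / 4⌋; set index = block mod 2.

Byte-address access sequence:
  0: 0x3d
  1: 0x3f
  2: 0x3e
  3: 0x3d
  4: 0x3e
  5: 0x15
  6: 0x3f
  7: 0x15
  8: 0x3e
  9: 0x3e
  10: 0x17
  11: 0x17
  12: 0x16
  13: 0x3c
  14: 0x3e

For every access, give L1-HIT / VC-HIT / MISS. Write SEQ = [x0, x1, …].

#0 0x3d→b15/s1 MISS; vc=[]
#1 0x3f→b15/s1 L1-HIT; vc=[]
#2 0x3e→b15/s1 L1-HIT; vc=[]
#3 0x3d→b15/s1 L1-HIT; vc=[]
#4 0x3e→b15/s1 L1-HIT; vc=[]
#5 0x15→b5/s1 MISS; vc=[15]
#6 0x3f→b15/s1 VC-HIT; vc=[5]
#7 0x15→b5/s1 VC-HIT; vc=[15]
#8 0x3e→b15/s1 VC-HIT; vc=[5]
#9 0x3e→b15/s1 L1-HIT; vc=[5]
#10 0x17→b5/s1 VC-HIT; vc=[15]
#11 0x17→b5/s1 L1-HIT; vc=[15]
#12 0x16→b5/s1 L1-HIT; vc=[15]
#13 0x3c→b15/s1 VC-HIT; vc=[5]
#14 0x3e→b15/s1 L1-HIT; vc=[5]

SEQ = [MISS, L1-HIT, L1-HIT, L1-HIT, L1-HIT, MISS, VC-HIT, VC-HIT, VC-HIT, L1-HIT, VC-HIT, L1-HIT, L1-HIT, VC-HIT, L1-HIT]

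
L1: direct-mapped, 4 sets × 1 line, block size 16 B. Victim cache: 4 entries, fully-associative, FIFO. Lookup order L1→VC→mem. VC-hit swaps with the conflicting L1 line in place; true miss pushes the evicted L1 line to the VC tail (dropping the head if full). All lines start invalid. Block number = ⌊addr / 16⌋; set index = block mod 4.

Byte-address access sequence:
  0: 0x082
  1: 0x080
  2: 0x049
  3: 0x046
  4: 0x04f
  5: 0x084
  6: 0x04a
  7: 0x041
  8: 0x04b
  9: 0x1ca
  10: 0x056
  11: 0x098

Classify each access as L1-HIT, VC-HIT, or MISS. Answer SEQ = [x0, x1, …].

SEQ = [MISS, L1-HIT, MISS, L1-HIT, L1-HIT, VC-HIT, VC-HIT, L1-HIT, L1-HIT, MISS, MISS, MISS]

#0 0x82→b8/s0 MISS; vc=[]
#1 0x80→b8/s0 L1-HIT; vc=[]
#2 0x49→b4/s0 MISS; vc=[8]
#3 0x46→b4/s0 L1-HIT; vc=[8]
#4 0x4f→b4/s0 L1-HIT; vc=[8]
#5 0x84→b8/s0 VC-HIT; vc=[4]
#6 0x4a→b4/s0 VC-HIT; vc=[8]
#7 0x41→b4/s0 L1-HIT; vc=[8]
#8 0x4b→b4/s0 L1-HIT; vc=[8]
#9 0x1ca→b28/s0 MISS; vc=[8,4]
#10 0x56→b5/s1 MISS; vc=[8,4]
#11 0x98→b9/s1 MISS; vc=[8,4,5]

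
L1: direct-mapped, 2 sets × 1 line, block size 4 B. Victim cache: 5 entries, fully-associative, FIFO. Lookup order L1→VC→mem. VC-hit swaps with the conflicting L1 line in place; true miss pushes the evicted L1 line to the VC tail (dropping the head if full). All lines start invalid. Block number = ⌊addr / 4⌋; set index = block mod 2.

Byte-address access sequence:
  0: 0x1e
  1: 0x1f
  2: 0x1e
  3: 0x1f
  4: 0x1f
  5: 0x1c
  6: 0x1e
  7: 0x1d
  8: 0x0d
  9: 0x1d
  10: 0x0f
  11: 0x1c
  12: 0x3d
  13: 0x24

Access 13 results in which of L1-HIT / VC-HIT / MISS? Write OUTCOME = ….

#0 0x1e→b7/s1 MISS; vc=[]
#1 0x1f→b7/s1 L1-HIT; vc=[]
#2 0x1e→b7/s1 L1-HIT; vc=[]
#3 0x1f→b7/s1 L1-HIT; vc=[]
#4 0x1f→b7/s1 L1-HIT; vc=[]
#5 0x1c→b7/s1 L1-HIT; vc=[]
#6 0x1e→b7/s1 L1-HIT; vc=[]
#7 0x1d→b7/s1 L1-HIT; vc=[]
#8 0xd→b3/s1 MISS; vc=[7]
#9 0x1d→b7/s1 VC-HIT; vc=[3]
#10 0xf→b3/s1 VC-HIT; vc=[7]
#11 0x1c→b7/s1 VC-HIT; vc=[3]
#12 0x3d→b15/s1 MISS; vc=[3,7]
#13 0x24→b9/s1 MISS; vc=[3,7,15]

OUTCOME = MISS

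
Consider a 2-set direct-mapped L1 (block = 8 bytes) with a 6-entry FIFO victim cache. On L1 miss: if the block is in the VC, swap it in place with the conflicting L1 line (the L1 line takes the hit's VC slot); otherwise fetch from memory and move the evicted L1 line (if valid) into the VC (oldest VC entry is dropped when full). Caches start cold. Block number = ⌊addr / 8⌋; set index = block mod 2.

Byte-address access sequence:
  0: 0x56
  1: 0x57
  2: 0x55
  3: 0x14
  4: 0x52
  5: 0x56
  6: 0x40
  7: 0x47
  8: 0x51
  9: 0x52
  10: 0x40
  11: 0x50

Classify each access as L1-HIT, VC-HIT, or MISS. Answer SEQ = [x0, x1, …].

0: 0x56 (blk 10, set 0) → MISS  vc=[]
1: 0x57 (blk 10, set 0) → L1-HIT  vc=[]
2: 0x55 (blk 10, set 0) → L1-HIT  vc=[]
3: 0x14 (blk 2, set 0) → MISS  vc=[10]
4: 0x52 (blk 10, set 0) → VC-HIT  vc=[2]
5: 0x56 (blk 10, set 0) → L1-HIT  vc=[2]
6: 0x40 (blk 8, set 0) → MISS  vc=[2, 10]
7: 0x47 (blk 8, set 0) → L1-HIT  vc=[2, 10]
8: 0x51 (blk 10, set 0) → VC-HIT  vc=[2, 8]
9: 0x52 (blk 10, set 0) → L1-HIT  vc=[2, 8]
10: 0x40 (blk 8, set 0) → VC-HIT  vc=[2, 10]
11: 0x50 (blk 10, set 0) → VC-HIT  vc=[2, 8]

SEQ = [MISS, L1-HIT, L1-HIT, MISS, VC-HIT, L1-HIT, MISS, L1-HIT, VC-HIT, L1-HIT, VC-HIT, VC-HIT]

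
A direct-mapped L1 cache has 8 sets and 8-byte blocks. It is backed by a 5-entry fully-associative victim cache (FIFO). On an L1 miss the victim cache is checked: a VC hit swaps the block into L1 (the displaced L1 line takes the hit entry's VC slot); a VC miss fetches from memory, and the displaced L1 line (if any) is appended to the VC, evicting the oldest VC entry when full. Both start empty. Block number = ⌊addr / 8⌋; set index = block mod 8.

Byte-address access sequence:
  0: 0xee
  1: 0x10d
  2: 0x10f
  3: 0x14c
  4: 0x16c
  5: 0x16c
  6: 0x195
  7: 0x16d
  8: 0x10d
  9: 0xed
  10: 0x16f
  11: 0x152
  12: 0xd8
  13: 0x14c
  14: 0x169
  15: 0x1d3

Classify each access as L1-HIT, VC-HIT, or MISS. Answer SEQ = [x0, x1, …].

SEQ = [MISS, MISS, L1-HIT, MISS, MISS, L1-HIT, MISS, L1-HIT, VC-HIT, VC-HIT, VC-HIT, MISS, MISS, VC-HIT, L1-HIT, MISS]

0: 0xee (blk 29, set 5) → MISS  vc=[]
1: 0x10d (blk 33, set 1) → MISS  vc=[]
2: 0x10f (blk 33, set 1) → L1-HIT  vc=[]
3: 0x14c (blk 41, set 1) → MISS  vc=[33]
4: 0x16c (blk 45, set 5) → MISS  vc=[33, 29]
5: 0x16c (blk 45, set 5) → L1-HIT  vc=[33, 29]
6: 0x195 (blk 50, set 2) → MISS  vc=[33, 29]
7: 0x16d (blk 45, set 5) → L1-HIT  vc=[33, 29]
8: 0x10d (blk 33, set 1) → VC-HIT  vc=[41, 29]
9: 0xed (blk 29, set 5) → VC-HIT  vc=[41, 45]
10: 0x16f (blk 45, set 5) → VC-HIT  vc=[41, 29]
11: 0x152 (blk 42, set 2) → MISS  vc=[41, 29, 50]
12: 0xd8 (blk 27, set 3) → MISS  vc=[41, 29, 50]
13: 0x14c (blk 41, set 1) → VC-HIT  vc=[33, 29, 50]
14: 0x169 (blk 45, set 5) → L1-HIT  vc=[33, 29, 50]
15: 0x1d3 (blk 58, set 2) → MISS  vc=[33, 29, 50, 42]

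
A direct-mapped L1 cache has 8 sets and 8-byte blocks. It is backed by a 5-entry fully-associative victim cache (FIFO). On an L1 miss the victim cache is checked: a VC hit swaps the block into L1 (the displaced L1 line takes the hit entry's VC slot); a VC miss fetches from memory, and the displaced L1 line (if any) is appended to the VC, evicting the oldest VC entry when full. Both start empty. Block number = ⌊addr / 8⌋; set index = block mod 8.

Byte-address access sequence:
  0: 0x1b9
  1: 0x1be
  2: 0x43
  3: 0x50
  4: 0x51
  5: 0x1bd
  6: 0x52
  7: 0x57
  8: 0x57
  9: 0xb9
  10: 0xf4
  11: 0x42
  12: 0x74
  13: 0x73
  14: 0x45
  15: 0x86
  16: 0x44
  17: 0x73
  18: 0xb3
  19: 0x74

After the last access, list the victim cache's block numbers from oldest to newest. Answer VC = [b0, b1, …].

#0 0x1b9→b55/s7 MISS; vc=[]
#1 0x1be→b55/s7 L1-HIT; vc=[]
#2 0x43→b8/s0 MISS; vc=[]
#3 0x50→b10/s2 MISS; vc=[]
#4 0x51→b10/s2 L1-HIT; vc=[]
#5 0x1bd→b55/s7 L1-HIT; vc=[]
#6 0x52→b10/s2 L1-HIT; vc=[]
#7 0x57→b10/s2 L1-HIT; vc=[]
#8 0x57→b10/s2 L1-HIT; vc=[]
#9 0xb9→b23/s7 MISS; vc=[55]
#10 0xf4→b30/s6 MISS; vc=[55]
#11 0x42→b8/s0 L1-HIT; vc=[55]
#12 0x74→b14/s6 MISS; vc=[55,30]
#13 0x73→b14/s6 L1-HIT; vc=[55,30]
#14 0x45→b8/s0 L1-HIT; vc=[55,30]
#15 0x86→b16/s0 MISS; vc=[55,30,8]
#16 0x44→b8/s0 VC-HIT; vc=[55,30,16]
#17 0x73→b14/s6 L1-HIT; vc=[55,30,16]
#18 0xb3→b22/s6 MISS; vc=[55,30,16,14]
#19 0x74→b14/s6 VC-HIT; vc=[55,30,16,22]

VC = [55, 30, 16, 22]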